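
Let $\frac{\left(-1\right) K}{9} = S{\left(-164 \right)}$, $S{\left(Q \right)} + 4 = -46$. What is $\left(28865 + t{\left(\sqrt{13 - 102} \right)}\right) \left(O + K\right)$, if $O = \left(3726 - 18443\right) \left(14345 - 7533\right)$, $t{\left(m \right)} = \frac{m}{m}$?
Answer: $-2893867130964$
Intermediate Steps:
$S{\left(Q \right)} = -50$ ($S{\left(Q \right)} = -4 - 46 = -50$)
$t{\left(m \right)} = 1$
$O = -100252204$ ($O = \left(-14717\right) 6812 = -100252204$)
$K = 450$ ($K = \left(-9\right) \left(-50\right) = 450$)
$\left(28865 + t{\left(\sqrt{13 - 102} \right)}\right) \left(O + K\right) = \left(28865 + 1\right) \left(-100252204 + 450\right) = 28866 \left(-100251754\right) = -2893867130964$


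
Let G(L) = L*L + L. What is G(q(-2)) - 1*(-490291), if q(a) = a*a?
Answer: 490311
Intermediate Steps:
q(a) = a²
G(L) = L + L² (G(L) = L² + L = L + L²)
G(q(-2)) - 1*(-490291) = (-2)²*(1 + (-2)²) - 1*(-490291) = 4*(1 + 4) + 490291 = 4*5 + 490291 = 20 + 490291 = 490311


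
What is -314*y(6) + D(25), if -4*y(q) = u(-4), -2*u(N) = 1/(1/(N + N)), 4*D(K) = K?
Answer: 1281/4 ≈ 320.25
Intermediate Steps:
D(K) = K/4
u(N) = -N
y(q) = -1 (y(q) = -(-1)*(-4)/4 = -¼*4 = -1)
-314*y(6) + D(25) = -314*(-1) + (¼)*25 = 314 + 25/4 = 1281/4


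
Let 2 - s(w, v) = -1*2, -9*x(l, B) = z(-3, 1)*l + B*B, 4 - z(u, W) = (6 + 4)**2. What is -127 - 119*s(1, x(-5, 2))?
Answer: -603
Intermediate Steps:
z(u, W) = -96 (z(u, W) = 4 - (6 + 4)**2 = 4 - 1*10**2 = 4 - 1*100 = 4 - 100 = -96)
x(l, B) = -B**2/9 + 32*l/3 (x(l, B) = -(-96*l + B*B)/9 = -(-96*l + B**2)/9 = -(B**2 - 96*l)/9 = -B**2/9 + 32*l/3)
s(w, v) = 4 (s(w, v) = 2 - (-1)*2 = 2 - 1*(-2) = 2 + 2 = 4)
-127 - 119*s(1, x(-5, 2)) = -127 - 119*4 = -127 - 476 = -603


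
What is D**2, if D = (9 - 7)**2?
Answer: 16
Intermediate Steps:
D = 4 (D = 2**2 = 4)
D**2 = 4**2 = 16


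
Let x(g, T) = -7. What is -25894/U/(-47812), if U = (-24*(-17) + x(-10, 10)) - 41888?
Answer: -12947/991788222 ≈ -1.3054e-5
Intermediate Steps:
U = -41487 (U = (-24*(-17) - 7) - 41888 = (408 - 7) - 41888 = 401 - 41888 = -41487)
-25894/U/(-47812) = -25894/(-41487)/(-47812) = -25894*(-1/41487)*(-1/47812) = (25894/41487)*(-1/47812) = -12947/991788222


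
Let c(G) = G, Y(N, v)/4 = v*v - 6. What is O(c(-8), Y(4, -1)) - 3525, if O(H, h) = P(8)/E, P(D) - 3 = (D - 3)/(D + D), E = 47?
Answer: -2650747/752 ≈ -3524.9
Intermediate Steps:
P(D) = 3 + (-3 + D)/(2*D) (P(D) = 3 + (D - 3)/(D + D) = 3 + (-3 + D)/((2*D)) = 3 + (-3 + D)*(1/(2*D)) = 3 + (-3 + D)/(2*D))
Y(N, v) = -24 + 4*v² (Y(N, v) = 4*(v*v - 6) = 4*(v² - 6) = 4*(-6 + v²) = -24 + 4*v²)
O(H, h) = 53/752 (O(H, h) = ((½)*(-3 + 7*8)/8)/47 = ((½)*(⅛)*(-3 + 56))*(1/47) = ((½)*(⅛)*53)*(1/47) = (53/16)*(1/47) = 53/752)
O(c(-8), Y(4, -1)) - 3525 = 53/752 - 3525 = -2650747/752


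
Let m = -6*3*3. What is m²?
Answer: 2916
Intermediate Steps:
m = -54 (m = -2*9*3 = -18*3 = -54)
m² = (-54)² = 2916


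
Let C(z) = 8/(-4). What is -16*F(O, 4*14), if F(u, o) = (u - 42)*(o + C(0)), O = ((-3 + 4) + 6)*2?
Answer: 24192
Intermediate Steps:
O = 14 (O = (1 + 6)*2 = 7*2 = 14)
C(z) = -2 (C(z) = 8*(-¼) = -2)
F(u, o) = (-42 + u)*(-2 + o) (F(u, o) = (u - 42)*(o - 2) = (-42 + u)*(-2 + o))
-16*F(O, 4*14) = -16*(84 - 168*14 - 2*14 + (4*14)*14) = -16*(84 - 42*56 - 28 + 56*14) = -16*(84 - 2352 - 28 + 784) = -16*(-1512) = 24192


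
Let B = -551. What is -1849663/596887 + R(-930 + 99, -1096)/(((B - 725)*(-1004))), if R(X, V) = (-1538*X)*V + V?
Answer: -9528110793045/8689480946 ≈ -1096.5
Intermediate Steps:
R(X, V) = V - 1538*V*X (R(X, V) = -1538*V*X + V = V - 1538*V*X)
-1849663/596887 + R(-930 + 99, -1096)/(((B - 725)*(-1004))) = -1849663/596887 + (-1096*(1 - 1538*(-930 + 99)))/(((-551 - 725)*(-1004))) = -1849663*1/596887 + (-1096*(1 - 1538*(-831)))/((-1276*(-1004))) = -1849663/596887 - 1096*(1 + 1278078)/1281104 = -1849663/596887 - 1096*1278079*(1/1281104) = -1849663/596887 - 1400774584*1/1281104 = -1849663/596887 - 15917893/14558 = -9528110793045/8689480946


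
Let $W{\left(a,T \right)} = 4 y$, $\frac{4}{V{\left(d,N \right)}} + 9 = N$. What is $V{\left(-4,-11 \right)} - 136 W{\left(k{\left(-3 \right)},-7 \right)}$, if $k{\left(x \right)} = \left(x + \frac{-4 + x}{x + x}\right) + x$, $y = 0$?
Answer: $- \frac{1}{5} \approx -0.2$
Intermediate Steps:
$V{\left(d,N \right)} = \frac{4}{-9 + N}$
$k{\left(x \right)} = 2 x + \frac{-4 + x}{2 x}$ ($k{\left(x \right)} = \left(x + \frac{-4 + x}{2 x}\right) + x = 2 x + \frac{-4 + x}{2 x}$)
$W{\left(a,T \right)} = 0$ ($W{\left(a,T \right)} = 4 \cdot 0 = 0$)
$V{\left(-4,-11 \right)} - 136 W{\left(k{\left(-3 \right)},-7 \right)} = \frac{4}{-9 - 11} - 0 = \frac{4}{-20} + 0 = 4 \left(- \frac{1}{20}\right) + 0 = - \frac{1}{5} + 0 = - \frac{1}{5}$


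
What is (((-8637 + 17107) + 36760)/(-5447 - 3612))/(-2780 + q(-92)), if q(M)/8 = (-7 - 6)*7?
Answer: 22615/15889486 ≈ 0.0014233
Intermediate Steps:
q(M) = -728 (q(M) = 8*((-7 - 6)*7) = 8*(-13*7) = 8*(-91) = -728)
(((-8637 + 17107) + 36760)/(-5447 - 3612))/(-2780 + q(-92)) = (((-8637 + 17107) + 36760)/(-5447 - 3612))/(-2780 - 728) = ((8470 + 36760)/(-9059))/(-3508) = (45230*(-1/9059))*(-1/3508) = -45230/9059*(-1/3508) = 22615/15889486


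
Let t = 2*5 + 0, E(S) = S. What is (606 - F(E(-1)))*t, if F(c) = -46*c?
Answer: 5600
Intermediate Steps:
t = 10 (t = 10 + 0 = 10)
(606 - F(E(-1)))*t = (606 - (-46)*(-1))*10 = (606 - 1*46)*10 = (606 - 46)*10 = 560*10 = 5600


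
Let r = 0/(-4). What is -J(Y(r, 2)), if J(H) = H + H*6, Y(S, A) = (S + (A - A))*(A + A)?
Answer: 0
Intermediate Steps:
r = 0 (r = 0*(-¼) = 0)
Y(S, A) = 2*A*S (Y(S, A) = (S + 0)*(2*A) = S*(2*A) = 2*A*S)
J(H) = 7*H (J(H) = H + 6*H = 7*H)
-J(Y(r, 2)) = -7*2*2*0 = -7*0 = -1*0 = 0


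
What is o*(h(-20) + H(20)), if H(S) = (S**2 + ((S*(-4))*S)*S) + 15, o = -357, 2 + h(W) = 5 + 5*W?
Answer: 11310474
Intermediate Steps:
h(W) = 3 + 5*W (h(W) = -2 + (5 + 5*W) = 3 + 5*W)
H(S) = 15 + S**2 - 4*S**3 (H(S) = (S**2 + ((-4*S)*S)*S) + 15 = (S**2 + (-4*S**2)*S) + 15 = (S**2 - 4*S**3) + 15 = 15 + S**2 - 4*S**3)
o*(h(-20) + H(20)) = -357*((3 + 5*(-20)) + (15 + 20**2 - 4*20**3)) = -357*((3 - 100) + (15 + 400 - 4*8000)) = -357*(-97 + (15 + 400 - 32000)) = -357*(-97 - 31585) = -357*(-31682) = 11310474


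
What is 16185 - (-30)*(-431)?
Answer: 3255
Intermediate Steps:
16185 - (-30)*(-431) = 16185 - 1*12930 = 16185 - 12930 = 3255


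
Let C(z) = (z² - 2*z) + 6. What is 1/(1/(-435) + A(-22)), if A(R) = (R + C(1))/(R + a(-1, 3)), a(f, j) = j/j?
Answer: 3045/2458 ≈ 1.2388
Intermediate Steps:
a(f, j) = 1
C(z) = 6 + z² - 2*z
A(R) = (5 + R)/(1 + R) (A(R) = (R + (6 + 1² - 2*1))/(R + 1) = (R + (6 + 1 - 2))/(1 + R) = (R + 5)/(1 + R) = (5 + R)/(1 + R))
1/(1/(-435) + A(-22)) = 1/(1/(-435) + (5 - 22)/(1 - 22)) = 1/(-1/435 - 17/(-21)) = 1/(-1/435 - 1/21*(-17)) = 1/(-1/435 + 17/21) = 1/(2458/3045) = 3045/2458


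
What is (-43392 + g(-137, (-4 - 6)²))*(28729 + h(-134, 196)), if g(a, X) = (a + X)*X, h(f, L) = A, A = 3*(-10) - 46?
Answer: -1349327076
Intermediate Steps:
A = -76 (A = -30 - 46 = -76)
h(f, L) = -76
g(a, X) = X*(X + a) (g(a, X) = (X + a)*X = X*(X + a))
(-43392 + g(-137, (-4 - 6)²))*(28729 + h(-134, 196)) = (-43392 + (-4 - 6)²*((-4 - 6)² - 137))*(28729 - 76) = (-43392 + (-10)²*((-10)² - 137))*28653 = (-43392 + 100*(100 - 137))*28653 = (-43392 + 100*(-37))*28653 = (-43392 - 3700)*28653 = -47092*28653 = -1349327076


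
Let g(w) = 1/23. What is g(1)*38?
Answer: 38/23 ≈ 1.6522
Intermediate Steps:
g(w) = 1/23
g(1)*38 = (1/23)*38 = 38/23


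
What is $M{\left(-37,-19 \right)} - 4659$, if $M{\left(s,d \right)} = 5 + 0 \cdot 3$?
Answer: $-4654$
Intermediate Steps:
$M{\left(s,d \right)} = 5$ ($M{\left(s,d \right)} = 5 + 0 = 5$)
$M{\left(-37,-19 \right)} - 4659 = 5 - 4659 = -4654$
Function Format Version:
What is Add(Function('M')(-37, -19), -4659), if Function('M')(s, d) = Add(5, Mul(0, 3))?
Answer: -4654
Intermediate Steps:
Function('M')(s, d) = 5 (Function('M')(s, d) = Add(5, 0) = 5)
Add(Function('M')(-37, -19), -4659) = Add(5, -4659) = -4654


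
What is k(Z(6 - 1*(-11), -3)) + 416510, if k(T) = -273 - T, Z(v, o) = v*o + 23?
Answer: 416265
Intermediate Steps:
Z(v, o) = 23 + o*v (Z(v, o) = o*v + 23 = 23 + o*v)
k(Z(6 - 1*(-11), -3)) + 416510 = (-273 - (23 - 3*(6 - 1*(-11)))) + 416510 = (-273 - (23 - 3*(6 + 11))) + 416510 = (-273 - (23 - 3*17)) + 416510 = (-273 - (23 - 51)) + 416510 = (-273 - 1*(-28)) + 416510 = (-273 + 28) + 416510 = -245 + 416510 = 416265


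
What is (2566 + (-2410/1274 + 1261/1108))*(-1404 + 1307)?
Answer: -175622443341/705796 ≈ -2.4883e+5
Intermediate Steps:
(2566 + (-2410/1274 + 1261/1108))*(-1404 + 1307) = (2566 + (-2410*1/1274 + 1261*(1/1108)))*(-97) = (2566 + (-1205/637 + 1261/1108))*(-97) = (2566 - 531883/705796)*(-97) = (1810540653/705796)*(-97) = -175622443341/705796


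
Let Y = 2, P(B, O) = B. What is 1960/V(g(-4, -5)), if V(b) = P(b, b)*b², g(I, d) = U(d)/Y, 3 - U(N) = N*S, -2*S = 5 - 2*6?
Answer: 125440/68921 ≈ 1.8201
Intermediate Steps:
S = 7/2 (S = -(5 - 2*6)/2 = -(5 - 12)/2 = -½*(-7) = 7/2 ≈ 3.5000)
U(N) = 3 - 7*N/2 (U(N) = 3 - N*7/2 = 3 - 7*N/2)
g(I, d) = 3/2 - 7*d/4 (g(I, d) = (3 - 7*d/2)/2 = (3 - 7*d/2)*(½) = 3/2 - 7*d/4)
V(b) = b³ (V(b) = b*b² = b³)
1960/V(g(-4, -5)) = 1960/((3/2 - 7/4*(-5))³) = 1960/((3/2 + 35/4)³) = 1960/((41/4)³) = 1960/(68921/64) = 1960*(64/68921) = 125440/68921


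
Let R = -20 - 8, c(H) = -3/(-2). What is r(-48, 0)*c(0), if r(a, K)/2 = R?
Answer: -84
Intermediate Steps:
c(H) = 3/2 (c(H) = -3*(-½) = 3/2)
R = -28
r(a, K) = -56 (r(a, K) = 2*(-28) = -56)
r(-48, 0)*c(0) = -56*3/2 = -84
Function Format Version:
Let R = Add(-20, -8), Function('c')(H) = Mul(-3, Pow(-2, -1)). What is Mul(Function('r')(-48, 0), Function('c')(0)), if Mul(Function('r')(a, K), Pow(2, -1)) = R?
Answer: -84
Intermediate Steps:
Function('c')(H) = Rational(3, 2) (Function('c')(H) = Mul(-3, Rational(-1, 2)) = Rational(3, 2))
R = -28
Function('r')(a, K) = -56 (Function('r')(a, K) = Mul(2, -28) = -56)
Mul(Function('r')(-48, 0), Function('c')(0)) = Mul(-56, Rational(3, 2)) = -84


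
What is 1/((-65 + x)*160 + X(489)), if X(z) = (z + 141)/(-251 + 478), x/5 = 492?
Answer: 227/86987030 ≈ 2.6096e-6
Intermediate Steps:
x = 2460 (x = 5*492 = 2460)
X(z) = 141/227 + z/227 (X(z) = (141 + z)/227 = (141 + z)*(1/227) = 141/227 + z/227)
1/((-65 + x)*160 + X(489)) = 1/((-65 + 2460)*160 + (141/227 + (1/227)*489)) = 1/(2395*160 + (141/227 + 489/227)) = 1/(383200 + 630/227) = 1/(86987030/227) = 227/86987030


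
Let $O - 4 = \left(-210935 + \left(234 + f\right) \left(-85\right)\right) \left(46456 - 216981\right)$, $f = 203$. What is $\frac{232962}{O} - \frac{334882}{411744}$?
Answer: $- \frac{590279137386575}{725764713420624} \approx -0.81332$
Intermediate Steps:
$O = 42303842004$ ($O = 4 + \left(-210935 + \left(234 + 203\right) \left(-85\right)\right) \left(46456 - 216981\right) = 4 + \left(-210935 + 437 \left(-85\right)\right) \left(-170525\right) = 4 + \left(-210935 - 37145\right) \left(-170525\right) = 4 - -42303842000 = 4 + 42303842000 = 42303842004$)
$\frac{232962}{O} - \frac{334882}{411744} = \frac{232962}{42303842004} - \frac{334882}{411744} = 232962 \cdot \frac{1}{42303842004} - \frac{167441}{205872} = \frac{38827}{7050640334} - \frac{167441}{205872} = - \frac{590279137386575}{725764713420624}$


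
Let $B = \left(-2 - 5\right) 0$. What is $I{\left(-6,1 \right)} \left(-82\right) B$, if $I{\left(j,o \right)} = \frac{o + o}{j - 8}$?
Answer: $0$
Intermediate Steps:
$I{\left(j,o \right)} = \frac{2 o}{-8 + j}$
$B = 0$ ($B = \left(-7\right) 0 = 0$)
$I{\left(-6,1 \right)} \left(-82\right) B = 2 \cdot 1 \frac{1}{-8 - 6} \left(-82\right) 0 = 2 \cdot 1 \frac{1}{-14} \left(-82\right) 0 = 2 \cdot 1 \left(- \frac{1}{14}\right) \left(-82\right) 0 = \left(- \frac{1}{7}\right) \left(-82\right) 0 = \frac{82}{7} \cdot 0 = 0$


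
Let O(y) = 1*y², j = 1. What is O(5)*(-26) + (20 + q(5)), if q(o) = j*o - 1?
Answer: -626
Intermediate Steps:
q(o) = -1 + o (q(o) = 1*o - 1 = o - 1 = -1 + o)
O(y) = y²
O(5)*(-26) + (20 + q(5)) = 5²*(-26) + (20 + (-1 + 5)) = 25*(-26) + (20 + 4) = -650 + 24 = -626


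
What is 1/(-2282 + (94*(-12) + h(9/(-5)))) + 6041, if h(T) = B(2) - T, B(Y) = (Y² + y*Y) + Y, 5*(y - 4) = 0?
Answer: 102521806/16971 ≈ 6041.0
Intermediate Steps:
y = 4 (y = 4 + (⅕)*0 = 4 + 0 = 4)
B(Y) = Y² + 5*Y (B(Y) = (Y² + 4*Y) + Y = Y² + 5*Y)
h(T) = 14 - T (h(T) = 2*(5 + 2) - T = 2*7 - T = 14 - T)
1/(-2282 + (94*(-12) + h(9/(-5)))) + 6041 = 1/(-2282 + (94*(-12) + (14 - 9/(-5)))) + 6041 = 1/(-2282 + (-1128 + (14 - 9*(-1)/5))) + 6041 = 1/(-2282 + (-1128 + (14 - 1*(-9/5)))) + 6041 = 1/(-2282 + (-1128 + (14 + 9/5))) + 6041 = 1/(-2282 + (-1128 + 79/5)) + 6041 = 1/(-2282 - 5561/5) + 6041 = 1/(-16971/5) + 6041 = -5/16971 + 6041 = 102521806/16971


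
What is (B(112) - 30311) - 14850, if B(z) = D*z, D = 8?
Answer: -44265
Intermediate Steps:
B(z) = 8*z
(B(112) - 30311) - 14850 = (8*112 - 30311) - 14850 = (896 - 30311) - 14850 = -29415 - 14850 = -44265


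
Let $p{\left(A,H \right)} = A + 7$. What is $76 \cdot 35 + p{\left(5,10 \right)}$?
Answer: $2672$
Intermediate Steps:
$p{\left(A,H \right)} = 7 + A$
$76 \cdot 35 + p{\left(5,10 \right)} = 76 \cdot 35 + \left(7 + 5\right) = 2660 + 12 = 2672$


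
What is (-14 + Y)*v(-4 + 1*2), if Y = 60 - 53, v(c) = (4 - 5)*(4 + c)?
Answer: 14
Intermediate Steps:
v(c) = -4 - c (v(c) = -(4 + c) = -4 - c)
Y = 7
(-14 + Y)*v(-4 + 1*2) = (-14 + 7)*(-4 - (-4 + 1*2)) = -7*(-4 - (-4 + 2)) = -7*(-4 - 1*(-2)) = -7*(-4 + 2) = -7*(-2) = 14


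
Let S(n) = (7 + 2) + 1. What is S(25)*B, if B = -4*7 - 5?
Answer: -330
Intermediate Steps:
S(n) = 10 (S(n) = 9 + 1 = 10)
B = -33 (B = -28 - 5 = -33)
S(25)*B = 10*(-33) = -330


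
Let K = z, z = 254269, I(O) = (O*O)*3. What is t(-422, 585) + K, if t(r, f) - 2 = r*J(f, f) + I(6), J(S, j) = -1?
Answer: 254801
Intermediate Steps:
I(O) = 3*O**2 (I(O) = O**2*3 = 3*O**2)
t(r, f) = 110 - r (t(r, f) = 2 + (r*(-1) + 3*6**2) = 2 + (-r + 3*36) = 2 + (-r + 108) = 2 + (108 - r) = 110 - r)
K = 254269
t(-422, 585) + K = (110 - 1*(-422)) + 254269 = (110 + 422) + 254269 = 532 + 254269 = 254801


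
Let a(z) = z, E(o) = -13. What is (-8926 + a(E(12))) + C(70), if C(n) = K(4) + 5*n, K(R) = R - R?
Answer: -8589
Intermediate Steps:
K(R) = 0
C(n) = 5*n (C(n) = 0 + 5*n = 5*n)
(-8926 + a(E(12))) + C(70) = (-8926 - 13) + 5*70 = -8939 + 350 = -8589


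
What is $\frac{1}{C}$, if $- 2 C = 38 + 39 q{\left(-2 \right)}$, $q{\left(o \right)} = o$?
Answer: $\frac{1}{20} \approx 0.05$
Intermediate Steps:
$C = 20$ ($C = - \frac{38 + 39 \left(-2\right)}{2} = - \frac{38 - 78}{2} = \left(- \frac{1}{2}\right) \left(-40\right) = 20$)
$\frac{1}{C} = \frac{1}{20}$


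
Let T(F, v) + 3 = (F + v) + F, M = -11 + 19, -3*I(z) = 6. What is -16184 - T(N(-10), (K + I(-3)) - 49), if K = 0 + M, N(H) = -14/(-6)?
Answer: -48428/3 ≈ -16143.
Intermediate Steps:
I(z) = -2 (I(z) = -⅓*6 = -2)
M = 8
N(H) = 7/3 (N(H) = -14*(-⅙) = 7/3)
K = 8 (K = 0 + 8 = 8)
T(F, v) = -3 + v + 2*F (T(F, v) = -3 + ((F + v) + F) = -3 + (v + 2*F) = -3 + v + 2*F)
-16184 - T(N(-10), (K + I(-3)) - 49) = -16184 - (-3 + ((8 - 2) - 49) + 2*(7/3)) = -16184 - (-3 + (6 - 49) + 14/3) = -16184 - (-3 - 43 + 14/3) = -16184 - 1*(-124/3) = -16184 + 124/3 = -48428/3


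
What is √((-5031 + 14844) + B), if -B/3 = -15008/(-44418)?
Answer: √537740113405/7403 ≈ 99.055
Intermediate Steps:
B = -7504/7403 (B = -(-45024)/(-44418) = -(-45024)*(-1)/44418 = -3*7504/22209 = -7504/7403 ≈ -1.0136)
√((-5031 + 14844) + B) = √((-5031 + 14844) - 7504/7403) = √(9813 - 7504/7403) = √(72638135/7403) = √537740113405/7403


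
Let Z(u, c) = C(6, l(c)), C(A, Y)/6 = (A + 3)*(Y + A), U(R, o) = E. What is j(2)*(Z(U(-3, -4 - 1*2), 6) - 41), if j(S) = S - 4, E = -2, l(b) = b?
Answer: -1214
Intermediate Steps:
U(R, o) = -2
C(A, Y) = 6*(3 + A)*(A + Y) (C(A, Y) = 6*((A + 3)*(Y + A)) = 6*((3 + A)*(A + Y)) = 6*(3 + A)*(A + Y))
Z(u, c) = 324 + 54*c (Z(u, c) = 6*6² + 18*6 + 18*c + 6*6*c = 6*36 + 108 + 18*c + 36*c = 216 + 108 + 18*c + 36*c = 324 + 54*c)
j(S) = -4 + S
j(2)*(Z(U(-3, -4 - 1*2), 6) - 41) = (-4 + 2)*((324 + 54*6) - 41) = -2*((324 + 324) - 41) = -2*(648 - 41) = -2*607 = -1214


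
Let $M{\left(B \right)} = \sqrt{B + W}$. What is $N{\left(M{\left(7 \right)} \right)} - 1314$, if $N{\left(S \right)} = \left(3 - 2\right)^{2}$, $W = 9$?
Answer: $-1313$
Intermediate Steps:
$M{\left(B \right)} = \sqrt{9 + B}$ ($M{\left(B \right)} = \sqrt{B + 9} = \sqrt{9 + B}$)
$N{\left(S \right)} = 1$ ($N{\left(S \right)} = 1^{2} = 1$)
$N{\left(M{\left(7 \right)} \right)} - 1314 = 1 - 1314 = -1313$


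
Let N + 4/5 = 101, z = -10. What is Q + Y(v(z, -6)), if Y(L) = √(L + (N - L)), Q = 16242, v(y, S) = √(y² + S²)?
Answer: 16242 + √2505/5 ≈ 16252.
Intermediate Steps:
N = 501/5 (N = -⅘ + 101 = 501/5 ≈ 100.20)
v(y, S) = √(S² + y²)
Y(L) = √2505/5 (Y(L) = √(L + (501/5 - L)) = √(501/5) = √2505/5)
Q + Y(v(z, -6)) = 16242 + √2505/5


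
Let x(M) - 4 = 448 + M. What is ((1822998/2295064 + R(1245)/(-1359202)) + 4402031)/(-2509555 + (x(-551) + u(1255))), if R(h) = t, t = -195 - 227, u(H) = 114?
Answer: -5116223040370733/2916690966297680 ≈ -1.7541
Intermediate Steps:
t = -422
x(M) = 452 + M (x(M) = 4 + (448 + M) = 452 + M)
R(h) = -422
((1822998/2295064 + R(1245)/(-1359202)) + 4402031)/(-2509555 + (x(-551) + u(1255))) = ((1822998/2295064 - 422/(-1359202)) + 4402031)/(-2509555 + ((452 - 551) + 114)) = ((1822998*(1/2295064) - 422*(-1/1359202)) + 4402031)/(-2509555 + (-99 + 114)) = ((911499/1147532 + 211/679601) + 4402031)/(-2509555 + 15) = (10158979691/12784654012 + 4402031)/(-2509540) = (56278453444078063/12784654012)*(-1/2509540) = -5116223040370733/2916690966297680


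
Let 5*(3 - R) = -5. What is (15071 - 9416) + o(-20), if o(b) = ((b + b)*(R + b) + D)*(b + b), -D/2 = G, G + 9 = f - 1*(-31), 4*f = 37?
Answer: -17445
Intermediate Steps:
R = 4 (R = 3 - ⅕*(-5) = 3 + 1 = 4)
f = 37/4 (f = (¼)*37 = 37/4 ≈ 9.2500)
G = 125/4 (G = -9 + (37/4 - 1*(-31)) = -9 + (37/4 + 31) = -9 + 161/4 = 125/4 ≈ 31.250)
D = -125/2 (D = -2*125/4 = -125/2 ≈ -62.500)
o(b) = 2*b*(-125/2 + 2*b*(4 + b)) (o(b) = ((b + b)*(4 + b) - 125/2)*(b + b) = ((2*b)*(4 + b) - 125/2)*(2*b) = (2*b*(4 + b) - 125/2)*(2*b) = (-125/2 + 2*b*(4 + b))*(2*b) = 2*b*(-125/2 + 2*b*(4 + b)))
(15071 - 9416) + o(-20) = (15071 - 9416) - 20*(-125 + 4*(-20)² + 16*(-20)) = 5655 - 20*(-125 + 4*400 - 320) = 5655 - 20*(-125 + 1600 - 320) = 5655 - 20*1155 = 5655 - 23100 = -17445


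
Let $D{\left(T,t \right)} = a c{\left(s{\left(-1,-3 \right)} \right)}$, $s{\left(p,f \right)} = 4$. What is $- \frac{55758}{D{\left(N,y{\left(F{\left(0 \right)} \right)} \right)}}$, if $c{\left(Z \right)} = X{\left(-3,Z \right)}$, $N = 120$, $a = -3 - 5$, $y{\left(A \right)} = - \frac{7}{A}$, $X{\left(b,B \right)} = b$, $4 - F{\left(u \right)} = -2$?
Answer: $- \frac{9293}{4} \approx -2323.3$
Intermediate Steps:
$F{\left(u \right)} = 6$ ($F{\left(u \right)} = 4 - -2 = 4 + 2 = 6$)
$a = -8$ ($a = -3 - 5 = -8$)
$c{\left(Z \right)} = -3$
$D{\left(T,t \right)} = 24$ ($D{\left(T,t \right)} = \left(-8\right) \left(-3\right) = 24$)
$- \frac{55758}{D{\left(N,y{\left(F{\left(0 \right)} \right)} \right)}} = - \frac{55758}{24} = \left(-55758\right) \frac{1}{24} = - \frac{9293}{4}$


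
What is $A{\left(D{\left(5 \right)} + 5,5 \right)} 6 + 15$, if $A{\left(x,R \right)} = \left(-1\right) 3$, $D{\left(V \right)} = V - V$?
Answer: $-3$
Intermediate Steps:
$D{\left(V \right)} = 0$
$A{\left(x,R \right)} = -3$
$A{\left(D{\left(5 \right)} + 5,5 \right)} 6 + 15 = \left(-3\right) 6 + 15 = -18 + 15 = -3$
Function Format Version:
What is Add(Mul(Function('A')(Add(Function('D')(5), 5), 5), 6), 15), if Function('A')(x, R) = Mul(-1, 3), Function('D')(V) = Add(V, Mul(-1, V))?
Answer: -3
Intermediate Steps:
Function('D')(V) = 0
Function('A')(x, R) = -3
Add(Mul(Function('A')(Add(Function('D')(5), 5), 5), 6), 15) = Add(Mul(-3, 6), 15) = Add(-18, 15) = -3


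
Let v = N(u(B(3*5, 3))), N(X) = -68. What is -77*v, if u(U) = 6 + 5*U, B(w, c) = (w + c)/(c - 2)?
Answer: 5236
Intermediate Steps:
B(w, c) = (c + w)/(-2 + c)
v = -68
-77*v = -77*(-68) = 5236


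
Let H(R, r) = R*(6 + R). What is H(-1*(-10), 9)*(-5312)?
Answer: -849920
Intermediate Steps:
H(-1*(-10), 9)*(-5312) = ((-1*(-10))*(6 - 1*(-10)))*(-5312) = (10*(6 + 10))*(-5312) = (10*16)*(-5312) = 160*(-5312) = -849920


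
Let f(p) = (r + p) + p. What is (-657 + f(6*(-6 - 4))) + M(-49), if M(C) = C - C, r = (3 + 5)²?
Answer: -713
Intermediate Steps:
r = 64 (r = 8² = 64)
f(p) = 64 + 2*p (f(p) = (64 + p) + p = 64 + 2*p)
M(C) = 0
(-657 + f(6*(-6 - 4))) + M(-49) = (-657 + (64 + 2*(6*(-6 - 4)))) + 0 = (-657 + (64 + 2*(6*(-10)))) + 0 = (-657 + (64 + 2*(-60))) + 0 = (-657 + (64 - 120)) + 0 = (-657 - 56) + 0 = -713 + 0 = -713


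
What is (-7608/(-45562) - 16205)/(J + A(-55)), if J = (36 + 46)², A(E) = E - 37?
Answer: -369162301/151083592 ≈ -2.4434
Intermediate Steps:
A(E) = -37 + E
J = 6724 (J = 82² = 6724)
(-7608/(-45562) - 16205)/(J + A(-55)) = (-7608/(-45562) - 16205)/(6724 + (-37 - 55)) = (-7608*(-1/45562) - 16205)/(6724 - 92) = (3804/22781 - 16205)/6632 = -369162301/22781*1/6632 = -369162301/151083592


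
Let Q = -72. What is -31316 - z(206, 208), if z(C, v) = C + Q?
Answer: -31450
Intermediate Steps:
z(C, v) = -72 + C (z(C, v) = C - 72 = -72 + C)
-31316 - z(206, 208) = -31316 - (-72 + 206) = -31316 - 1*134 = -31316 - 134 = -31450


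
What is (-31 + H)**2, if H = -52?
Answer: 6889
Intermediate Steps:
(-31 + H)**2 = (-31 - 52)**2 = (-83)**2 = 6889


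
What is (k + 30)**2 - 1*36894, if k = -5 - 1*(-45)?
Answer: -31994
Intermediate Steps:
k = 40 (k = -5 + 45 = 40)
(k + 30)**2 - 1*36894 = (40 + 30)**2 - 1*36894 = 70**2 - 36894 = 4900 - 36894 = -31994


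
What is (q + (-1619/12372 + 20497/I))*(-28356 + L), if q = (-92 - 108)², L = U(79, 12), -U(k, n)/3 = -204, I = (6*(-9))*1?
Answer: -10199713101880/9279 ≈ -1.0992e+9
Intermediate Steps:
I = -54 (I = -54*1 = -54)
U(k, n) = 612 (U(k, n) = -3*(-204) = 612)
L = 612
q = 40000 (q = (-200)² = 40000)
(q + (-1619/12372 + 20497/I))*(-28356 + L) = (40000 + (-1619/12372 + 20497/(-54)))*(-28356 + 612) = (40000 + (-1619*1/12372 + 20497*(-1/54)))*(-27744) = (40000 + (-1619/12372 - 20497/54))*(-27744) = (40000 - 42279385/111348)*(-27744) = (4411640615/111348)*(-27744) = -10199713101880/9279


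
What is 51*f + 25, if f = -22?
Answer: -1097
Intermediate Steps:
51*f + 25 = 51*(-22) + 25 = -1122 + 25 = -1097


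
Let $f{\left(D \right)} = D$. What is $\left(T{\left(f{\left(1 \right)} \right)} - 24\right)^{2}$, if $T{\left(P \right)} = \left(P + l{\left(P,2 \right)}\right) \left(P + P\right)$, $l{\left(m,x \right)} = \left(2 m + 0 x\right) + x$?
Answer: $196$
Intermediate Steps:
$l{\left(m,x \right)} = x + 2 m$ ($l{\left(m,x \right)} = \left(2 m + 0\right) + x = 2 m + x = x + 2 m$)
$T{\left(P \right)} = 2 P \left(2 + 3 P\right)$ ($T{\left(P \right)} = \left(P + \left(2 + 2 P\right)\right) \left(P + P\right) = \left(2 + 3 P\right) 2 P = 2 P \left(2 + 3 P\right)$)
$\left(T{\left(f{\left(1 \right)} \right)} - 24\right)^{2} = \left(2 \cdot 1 \left(2 + 3 \cdot 1\right) - 24\right)^{2} = \left(2 \cdot 1 \left(2 + 3\right) - 24\right)^{2} = \left(2 \cdot 1 \cdot 5 - 24\right)^{2} = \left(10 - 24\right)^{2} = \left(-14\right)^{2} = 196$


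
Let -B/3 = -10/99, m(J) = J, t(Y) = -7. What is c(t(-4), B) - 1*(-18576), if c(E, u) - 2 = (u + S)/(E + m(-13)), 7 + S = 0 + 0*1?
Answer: 12261701/660 ≈ 18578.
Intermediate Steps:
S = -7 (S = -7 + (0 + 0*1) = -7 + (0 + 0) = -7 + 0 = -7)
B = 10/33 (B = -(-30)/99 = -3*(-10/99) = 10/33 ≈ 0.30303)
c(E, u) = 2 + (-7 + u)/(-13 + E) (c(E, u) = 2 + (u - 7)/(E - 13) = 2 + (-7 + u)/(-13 + E))
c(t(-4), B) - 1*(-18576) = (-33 + 10/33 + 2*(-7))/(-13 - 7) - 1*(-18576) = (-33 + 10/33 - 14)/(-20) + 18576 = -1/20*(-1541/33) + 18576 = 1541/660 + 18576 = 12261701/660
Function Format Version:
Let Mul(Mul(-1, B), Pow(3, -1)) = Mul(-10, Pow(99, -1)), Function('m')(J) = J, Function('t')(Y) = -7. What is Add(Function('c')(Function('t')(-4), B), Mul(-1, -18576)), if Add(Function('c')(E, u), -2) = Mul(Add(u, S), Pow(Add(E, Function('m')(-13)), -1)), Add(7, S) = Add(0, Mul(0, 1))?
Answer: Rational(12261701, 660) ≈ 18578.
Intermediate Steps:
S = -7 (S = Add(-7, Add(0, Mul(0, 1))) = Add(-7, Add(0, 0)) = Add(-7, 0) = -7)
B = Rational(10, 33) (B = Mul(-3, Mul(-10, Pow(99, -1))) = Mul(-3, Mul(-10, Rational(1, 99))) = Mul(-3, Rational(-10, 99)) = Rational(10, 33) ≈ 0.30303)
Function('c')(E, u) = Add(2, Mul(Pow(Add(-13, E), -1), Add(-7, u))) (Function('c')(E, u) = Add(2, Mul(Add(u, -7), Pow(Add(E, -13), -1))) = Add(2, Mul(Add(-7, u), Pow(Add(-13, E), -1))) = Add(2, Mul(Pow(Add(-13, E), -1), Add(-7, u))))
Add(Function('c')(Function('t')(-4), B), Mul(-1, -18576)) = Add(Mul(Pow(Add(-13, -7), -1), Add(-33, Rational(10, 33), Mul(2, -7))), Mul(-1, -18576)) = Add(Mul(Pow(-20, -1), Add(-33, Rational(10, 33), -14)), 18576) = Add(Mul(Rational(-1, 20), Rational(-1541, 33)), 18576) = Add(Rational(1541, 660), 18576) = Rational(12261701, 660)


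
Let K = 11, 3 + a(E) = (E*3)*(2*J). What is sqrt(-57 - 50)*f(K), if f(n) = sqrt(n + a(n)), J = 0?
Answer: 2*I*sqrt(214) ≈ 29.257*I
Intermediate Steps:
a(E) = -3 (a(E) = -3 + (E*3)*(2*0) = -3 + (3*E)*0 = -3 + 0 = -3)
f(n) = sqrt(-3 + n) (f(n) = sqrt(n - 3) = sqrt(-3 + n))
sqrt(-57 - 50)*f(K) = sqrt(-57 - 50)*sqrt(-3 + 11) = sqrt(-107)*sqrt(8) = (I*sqrt(107))*(2*sqrt(2)) = 2*I*sqrt(214)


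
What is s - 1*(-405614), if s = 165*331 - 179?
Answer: 460050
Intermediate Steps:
s = 54436 (s = 54615 - 179 = 54436)
s - 1*(-405614) = 54436 - 1*(-405614) = 54436 + 405614 = 460050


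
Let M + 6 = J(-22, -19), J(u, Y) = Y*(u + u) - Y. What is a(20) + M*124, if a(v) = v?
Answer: 105296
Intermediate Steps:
J(u, Y) = -Y + 2*Y*u (J(u, Y) = Y*(2*u) - Y = 2*Y*u - Y = -Y + 2*Y*u)
M = 849 (M = -6 - 19*(-1 + 2*(-22)) = -6 - 19*(-1 - 44) = -6 - 19*(-45) = -6 + 855 = 849)
a(20) + M*124 = 20 + 849*124 = 20 + 105276 = 105296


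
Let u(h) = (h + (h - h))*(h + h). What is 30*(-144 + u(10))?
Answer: 1680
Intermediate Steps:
u(h) = 2*h**2 (u(h) = (h + 0)*(2*h) = h*(2*h) = 2*h**2)
30*(-144 + u(10)) = 30*(-144 + 2*10**2) = 30*(-144 + 2*100) = 30*(-144 + 200) = 30*56 = 1680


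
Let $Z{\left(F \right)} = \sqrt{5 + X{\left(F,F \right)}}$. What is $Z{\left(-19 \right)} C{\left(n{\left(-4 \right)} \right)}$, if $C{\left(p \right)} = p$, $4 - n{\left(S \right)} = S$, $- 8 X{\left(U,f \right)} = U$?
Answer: $2 \sqrt{118} \approx 21.726$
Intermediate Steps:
$X{\left(U,f \right)} = - \frac{U}{8}$
$n{\left(S \right)} = 4 - S$
$Z{\left(F \right)} = \sqrt{5 - \frac{F}{8}}$
$Z{\left(-19 \right)} C{\left(n{\left(-4 \right)} \right)} = \frac{\sqrt{80 - -38}}{4} \left(4 - -4\right) = \frac{\sqrt{80 + 38}}{4} \left(4 + 4\right) = \frac{\sqrt{118}}{4} \cdot 8 = 2 \sqrt{118}$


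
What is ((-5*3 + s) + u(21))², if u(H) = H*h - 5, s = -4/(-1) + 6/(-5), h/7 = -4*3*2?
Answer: 314211076/25 ≈ 1.2568e+7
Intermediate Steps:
h = -168 (h = 7*(-4*3*2) = 7*(-12*2) = 7*(-24) = -168)
s = 14/5 (s = -4*(-1) + 6*(-⅕) = 4 - 6/5 = 14/5 ≈ 2.8000)
u(H) = -5 - 168*H (u(H) = H*(-168) - 5 = -168*H - 5 = -5 - 168*H)
((-5*3 + s) + u(21))² = ((-5*3 + 14/5) + (-5 - 168*21))² = ((-15 + 14/5) + (-5 - 3528))² = (-61/5 - 3533)² = (-17726/5)² = 314211076/25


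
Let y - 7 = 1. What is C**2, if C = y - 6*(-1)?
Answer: 196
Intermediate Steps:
y = 8 (y = 7 + 1 = 8)
C = 14 (C = 8 - 6*(-1) = 8 + 6 = 14)
C**2 = 14**2 = 196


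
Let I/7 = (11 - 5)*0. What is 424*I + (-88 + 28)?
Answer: -60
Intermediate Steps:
I = 0 (I = 7*((11 - 5)*0) = 7*(6*0) = 7*0 = 0)
424*I + (-88 + 28) = 424*0 + (-88 + 28) = 0 - 60 = -60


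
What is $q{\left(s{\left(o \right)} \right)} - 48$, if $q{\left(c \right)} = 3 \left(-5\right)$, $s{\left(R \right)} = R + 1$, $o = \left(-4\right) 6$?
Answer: $-63$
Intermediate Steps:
$o = -24$
$s{\left(R \right)} = 1 + R$
$q{\left(c \right)} = -15$
$q{\left(s{\left(o \right)} \right)} - 48 = -15 - 48 = -63$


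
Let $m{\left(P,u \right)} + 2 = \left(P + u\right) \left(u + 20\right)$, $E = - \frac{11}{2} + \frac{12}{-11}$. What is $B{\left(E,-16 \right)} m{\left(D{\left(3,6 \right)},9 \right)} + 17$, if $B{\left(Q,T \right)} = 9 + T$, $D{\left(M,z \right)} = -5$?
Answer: $-781$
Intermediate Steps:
$E = - \frac{145}{22}$ ($E = \left(-11\right) \frac{1}{2} + 12 \left(- \frac{1}{11}\right) = - \frac{11}{2} - \frac{12}{11} = - \frac{145}{22} \approx -6.5909$)
$m{\left(P,u \right)} = -2 + \left(20 + u\right) \left(P + u\right)$ ($m{\left(P,u \right)} = -2 + \left(P + u\right) \left(u + 20\right) = -2 + \left(P + u\right) \left(20 + u\right) = -2 + \left(20 + u\right) \left(P + u\right)$)
$B{\left(E,-16 \right)} m{\left(D{\left(3,6 \right)},9 \right)} + 17 = \left(9 - 16\right) \left(-2 + 9^{2} + 20 \left(-5\right) + 20 \cdot 9 - 45\right) + 17 = - 7 \left(-2 + 81 - 100 + 180 - 45\right) + 17 = \left(-7\right) 114 + 17 = -798 + 17 = -781$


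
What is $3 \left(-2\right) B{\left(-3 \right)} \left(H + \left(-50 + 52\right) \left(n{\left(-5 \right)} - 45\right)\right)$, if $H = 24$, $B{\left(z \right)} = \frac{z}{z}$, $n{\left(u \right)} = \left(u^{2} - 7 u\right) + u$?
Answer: $-264$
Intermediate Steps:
$n{\left(u \right)} = u^{2} - 6 u$
$B{\left(z \right)} = 1$
$3 \left(-2\right) B{\left(-3 \right)} \left(H + \left(-50 + 52\right) \left(n{\left(-5 \right)} - 45\right)\right) = 3 \left(-2\right) 1 \left(24 + \left(-50 + 52\right) \left(- 5 \left(-6 - 5\right) - 45\right)\right) = \left(-6\right) 1 \left(24 + 2 \left(\left(-5\right) \left(-11\right) - 45\right)\right) = - 6 \left(24 + 2 \left(55 - 45\right)\right) = - 6 \left(24 + 2 \cdot 10\right) = - 6 \left(24 + 20\right) = \left(-6\right) 44 = -264$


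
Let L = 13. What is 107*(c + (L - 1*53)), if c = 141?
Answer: 10807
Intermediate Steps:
107*(c + (L - 1*53)) = 107*(141 + (13 - 1*53)) = 107*(141 + (13 - 53)) = 107*(141 - 40) = 107*101 = 10807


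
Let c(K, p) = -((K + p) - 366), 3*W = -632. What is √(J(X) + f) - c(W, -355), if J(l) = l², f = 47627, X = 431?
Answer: -2795/3 + 6*√6483 ≈ -448.56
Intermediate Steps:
W = -632/3 (W = (⅓)*(-632) = -632/3 ≈ -210.67)
c(K, p) = 366 - K - p (c(K, p) = -(-366 + K + p) = 366 - K - p)
√(J(X) + f) - c(W, -355) = √(431² + 47627) - (366 - 1*(-632/3) - 1*(-355)) = √(185761 + 47627) - (366 + 632/3 + 355) = √233388 - 1*2795/3 = 6*√6483 - 2795/3 = -2795/3 + 6*√6483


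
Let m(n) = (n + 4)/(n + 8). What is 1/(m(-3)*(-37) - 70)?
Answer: -5/387 ≈ -0.012920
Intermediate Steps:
m(n) = (4 + n)/(8 + n)
1/(m(-3)*(-37) - 70) = 1/(((4 - 3)/(8 - 3))*(-37) - 70) = 1/((1/5)*(-37) - 70) = 1/(((⅕)*1)*(-37) - 70) = 1/((⅕)*(-37) - 70) = 1/(-37/5 - 70) = 1/(-387/5) = -5/387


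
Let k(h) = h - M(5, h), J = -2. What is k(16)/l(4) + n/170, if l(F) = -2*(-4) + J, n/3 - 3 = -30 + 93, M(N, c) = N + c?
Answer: 169/510 ≈ 0.33137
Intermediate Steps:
n = 198 (n = 9 + 3*(-30 + 93) = 9 + 3*63 = 9 + 189 = 198)
k(h) = -5 (k(h) = h - (5 + h) = h + (-5 - h) = -5)
l(F) = 6 (l(F) = -2*(-4) - 2 = 8 - 2 = 6)
k(16)/l(4) + n/170 = -5/6 + 198/170 = -5*⅙ + 198*(1/170) = -⅚ + 99/85 = 169/510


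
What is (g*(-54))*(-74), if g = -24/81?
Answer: -1184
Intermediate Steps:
g = -8/27 (g = -24*1/81 = -8/27 ≈ -0.29630)
(g*(-54))*(-74) = -8/27*(-54)*(-74) = 16*(-74) = -1184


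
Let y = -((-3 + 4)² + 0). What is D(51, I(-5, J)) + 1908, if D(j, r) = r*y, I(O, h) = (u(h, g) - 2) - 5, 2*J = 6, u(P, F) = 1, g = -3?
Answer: 1914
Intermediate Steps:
J = 3 (J = (½)*6 = 3)
y = -1 (y = -(1² + 0) = -(1 + 0) = -1*1 = -1)
I(O, h) = -6 (I(O, h) = (1 - 2) - 5 = -1 - 5 = -6)
D(j, r) = -r (D(j, r) = r*(-1) = -r)
D(51, I(-5, J)) + 1908 = -1*(-6) + 1908 = 6 + 1908 = 1914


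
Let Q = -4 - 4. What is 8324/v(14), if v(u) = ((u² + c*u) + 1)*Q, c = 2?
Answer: -2081/450 ≈ -4.6244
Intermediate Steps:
Q = -8
v(u) = -8 - 16*u - 8*u² (v(u) = ((u² + 2*u) + 1)*(-8) = (1 + u² + 2*u)*(-8) = -8 - 16*u - 8*u²)
8324/v(14) = 8324/(-8 - 16*14 - 8*14²) = 8324/(-8 - 224 - 8*196) = 8324/(-8 - 224 - 1568) = 8324/(-1800) = 8324*(-1/1800) = -2081/450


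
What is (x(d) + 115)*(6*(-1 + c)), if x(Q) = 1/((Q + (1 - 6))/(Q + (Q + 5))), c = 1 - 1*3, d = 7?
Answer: -2241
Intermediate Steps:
c = -2 (c = 1 - 3 = -2)
x(Q) = (5 + 2*Q)/(-5 + Q) (x(Q) = 1/((Q - 5)/(Q + (5 + Q))) = 1/((-5 + Q)/(5 + 2*Q)) = (5 + 2*Q)/(-5 + Q))
(x(d) + 115)*(6*(-1 + c)) = ((5 + 2*7)/(-5 + 7) + 115)*(6*(-1 - 2)) = ((5 + 14)/2 + 115)*(6*(-3)) = ((1/2)*19 + 115)*(-18) = (19/2 + 115)*(-18) = (249/2)*(-18) = -2241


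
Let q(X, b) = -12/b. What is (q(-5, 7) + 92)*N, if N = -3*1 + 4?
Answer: 632/7 ≈ 90.286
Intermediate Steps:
N = 1 (N = -3 + 4 = 1)
(q(-5, 7) + 92)*N = (-12/7 + 92)*1 = (632/7)*1 = 632/7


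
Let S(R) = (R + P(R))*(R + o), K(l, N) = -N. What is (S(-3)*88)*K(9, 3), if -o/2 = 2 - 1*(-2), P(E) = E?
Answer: -17424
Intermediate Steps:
o = -8 (o = -2*(2 - 1*(-2)) = -2*(2 + 2) = -2*4 = -8)
S(R) = 2*R*(-8 + R) (S(R) = (R + R)*(R - 8) = (2*R)*(-8 + R) = 2*R*(-8 + R))
(S(-3)*88)*K(9, 3) = ((2*(-3)*(-8 - 3))*88)*(-1*3) = ((2*(-3)*(-11))*88)*(-3) = (66*88)*(-3) = 5808*(-3) = -17424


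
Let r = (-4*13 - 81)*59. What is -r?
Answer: 7847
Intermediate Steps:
r = -7847 (r = (-52 - 81)*59 = -133*59 = -7847)
-r = -1*(-7847) = 7847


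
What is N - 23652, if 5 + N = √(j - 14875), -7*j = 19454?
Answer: -23657 + 3*I*√96117/7 ≈ -23657.0 + 132.87*I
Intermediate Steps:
j = -19454/7 (j = -⅐*19454 = -19454/7 ≈ -2779.1)
N = -5 + 3*I*√96117/7 (N = -5 + √(-19454/7 - 14875) = -5 + √(-123579/7) = -5 + 3*I*√96117/7 ≈ -5.0 + 132.87*I)
N - 23652 = (-5 + 3*I*√96117/7) - 23652 = -23657 + 3*I*√96117/7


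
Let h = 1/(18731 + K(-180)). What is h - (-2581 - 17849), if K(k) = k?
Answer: 378996931/18551 ≈ 20430.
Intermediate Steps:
h = 1/18551 (h = 1/(18731 - 180) = 1/18551 ≈ 5.3905e-5)
h - (-2581 - 17849) = 1/18551 - (-2581 - 17849) = 1/18551 - 1*(-20430) = 1/18551 + 20430 = 378996931/18551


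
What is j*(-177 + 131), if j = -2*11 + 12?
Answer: 460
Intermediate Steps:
j = -10 (j = -22 + 12 = -10)
j*(-177 + 131) = -10*(-177 + 131) = -10*(-46) = 460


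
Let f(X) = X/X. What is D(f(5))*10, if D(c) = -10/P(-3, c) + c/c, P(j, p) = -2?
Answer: 60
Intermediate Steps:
f(X) = 1
D(c) = 6 (D(c) = -10/(-2) + c/c = -10*(-½) + 1 = 5 + 1 = 6)
D(f(5))*10 = 6*10 = 60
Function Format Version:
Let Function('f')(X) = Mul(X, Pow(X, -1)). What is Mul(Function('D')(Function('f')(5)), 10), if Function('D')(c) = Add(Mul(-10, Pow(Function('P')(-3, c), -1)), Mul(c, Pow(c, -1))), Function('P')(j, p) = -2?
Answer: 60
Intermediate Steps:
Function('f')(X) = 1
Function('D')(c) = 6 (Function('D')(c) = Add(Mul(-10, Pow(-2, -1)), Mul(c, Pow(c, -1))) = Add(Mul(-10, Rational(-1, 2)), 1) = Add(5, 1) = 6)
Mul(Function('D')(Function('f')(5)), 10) = Mul(6, 10) = 60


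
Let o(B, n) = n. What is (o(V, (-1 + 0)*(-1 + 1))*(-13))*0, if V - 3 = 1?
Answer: 0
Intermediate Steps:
V = 4 (V = 3 + 1 = 4)
(o(V, (-1 + 0)*(-1 + 1))*(-13))*0 = (((-1 + 0)*(-1 + 1))*(-13))*0 = (-1*0*(-13))*0 = (0*(-13))*0 = 0*0 = 0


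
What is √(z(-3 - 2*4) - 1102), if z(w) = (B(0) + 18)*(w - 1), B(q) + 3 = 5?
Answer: I*√1342 ≈ 36.633*I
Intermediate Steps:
B(q) = 2 (B(q) = -3 + 5 = 2)
z(w) = -20 + 20*w (z(w) = (2 + 18)*(w - 1) = 20*(-1 + w) = -20 + 20*w)
√(z(-3 - 2*4) - 1102) = √((-20 + 20*(-3 - 2*4)) - 1102) = √((-20 + 20*(-3 - 8)) - 1102) = √((-20 + 20*(-11)) - 1102) = √((-20 - 220) - 1102) = √(-240 - 1102) = √(-1342) = I*√1342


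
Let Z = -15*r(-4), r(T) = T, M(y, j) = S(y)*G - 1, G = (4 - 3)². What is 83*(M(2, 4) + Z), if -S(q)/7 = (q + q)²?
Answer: -4399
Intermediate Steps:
G = 1 (G = 1² = 1)
S(q) = -28*q² (S(q) = -7*(q + q)² = -7*4*q² = -28*q²)
M(y, j) = -1 - 28*y² (M(y, j) = -28*y²*1 - 1 = -28*y² - 1 = -1 - 28*y²)
Z = 60 (Z = -15*(-4) = 60)
83*(M(2, 4) + Z) = 83*((-1 - 28*2²) + 60) = 83*((-1 - 28*4) + 60) = 83*((-1 - 112) + 60) = 83*(-113 + 60) = 83*(-53) = -4399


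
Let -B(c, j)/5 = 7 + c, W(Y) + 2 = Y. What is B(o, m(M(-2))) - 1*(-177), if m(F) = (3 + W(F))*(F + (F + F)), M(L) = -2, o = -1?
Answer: 147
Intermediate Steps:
W(Y) = -2 + Y
m(F) = 3*F*(1 + F) (m(F) = (3 + (-2 + F))*(F + (F + F)) = (1 + F)*(F + 2*F) = (1 + F)*(3*F) = 3*F*(1 + F))
B(c, j) = -35 - 5*c (B(c, j) = -5*(7 + c) = -35 - 5*c)
B(o, m(M(-2))) - 1*(-177) = (-35 - 5*(-1)) - 1*(-177) = (-35 + 5) + 177 = -30 + 177 = 147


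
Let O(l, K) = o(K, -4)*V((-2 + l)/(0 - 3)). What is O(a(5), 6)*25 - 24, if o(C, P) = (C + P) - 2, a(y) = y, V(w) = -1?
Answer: -24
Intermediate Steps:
o(C, P) = -2 + C + P
O(l, K) = 6 - K (O(l, K) = (-2 + K - 4)*(-1) = (-6 + K)*(-1) = 6 - K)
O(a(5), 6)*25 - 24 = (6 - 1*6)*25 - 24 = (6 - 6)*25 - 24 = 0*25 - 24 = 0 - 24 = -24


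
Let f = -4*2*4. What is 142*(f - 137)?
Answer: -23998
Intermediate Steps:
f = -32 (f = -8*4 = -32)
142*(f - 137) = 142*(-32 - 137) = 142*(-169) = -23998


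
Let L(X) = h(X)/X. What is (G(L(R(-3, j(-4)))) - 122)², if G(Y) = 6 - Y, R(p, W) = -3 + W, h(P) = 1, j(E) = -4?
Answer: 657721/49 ≈ 13423.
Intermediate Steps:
L(X) = 1/X
(G(L(R(-3, j(-4)))) - 122)² = ((6 - 1/(-3 - 4)) - 122)² = ((6 - 1/(-7)) - 122)² = ((6 - 1*(-⅐)) - 122)² = ((6 + ⅐) - 122)² = (43/7 - 122)² = (-811/7)² = 657721/49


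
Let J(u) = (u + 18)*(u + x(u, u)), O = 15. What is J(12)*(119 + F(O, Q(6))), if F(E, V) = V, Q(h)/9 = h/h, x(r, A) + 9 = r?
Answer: 57600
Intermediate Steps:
x(r, A) = -9 + r
J(u) = (-9 + 2*u)*(18 + u) (J(u) = (u + 18)*(u + (-9 + u)) = (18 + u)*(-9 + 2*u) = (-9 + 2*u)*(18 + u))
Q(h) = 9 (Q(h) = 9*(h/h) = 9*1 = 9)
J(12)*(119 + F(O, Q(6))) = (-162 + 2*12² + 27*12)*(119 + 9) = (-162 + 2*144 + 324)*128 = (-162 + 288 + 324)*128 = 450*128 = 57600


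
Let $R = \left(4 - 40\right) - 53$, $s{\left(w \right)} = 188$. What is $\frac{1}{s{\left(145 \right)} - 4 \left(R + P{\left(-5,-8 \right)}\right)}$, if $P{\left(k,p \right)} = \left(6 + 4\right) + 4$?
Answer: $\frac{1}{488} \approx 0.0020492$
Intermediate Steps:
$P{\left(k,p \right)} = 14$ ($P{\left(k,p \right)} = 10 + 4 = 14$)
$R = -89$ ($R = -36 - 53 = -89$)
$\frac{1}{s{\left(145 \right)} - 4 \left(R + P{\left(-5,-8 \right)}\right)} = \frac{1}{188 - 4 \left(-89 + 14\right)} = \frac{1}{188 - -300} = \frac{1}{188 + 300} = \frac{1}{488}$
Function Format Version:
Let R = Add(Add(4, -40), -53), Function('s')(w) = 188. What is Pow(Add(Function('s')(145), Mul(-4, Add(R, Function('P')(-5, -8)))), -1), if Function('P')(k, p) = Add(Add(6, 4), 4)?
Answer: Rational(1, 488) ≈ 0.0020492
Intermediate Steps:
Function('P')(k, p) = 14 (Function('P')(k, p) = Add(10, 4) = 14)
R = -89 (R = Add(-36, -53) = -89)
Pow(Add(Function('s')(145), Mul(-4, Add(R, Function('P')(-5, -8)))), -1) = Pow(Add(188, Mul(-4, Add(-89, 14))), -1) = Pow(Add(188, Mul(-4, -75)), -1) = Pow(Add(188, 300), -1) = Pow(488, -1) = Rational(1, 488)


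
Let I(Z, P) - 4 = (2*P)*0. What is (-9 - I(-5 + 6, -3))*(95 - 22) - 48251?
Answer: -49200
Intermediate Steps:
I(Z, P) = 4 (I(Z, P) = 4 + (2*P)*0 = 4 + 0 = 4)
(-9 - I(-5 + 6, -3))*(95 - 22) - 48251 = (-9 - 1*4)*(95 - 22) - 48251 = (-9 - 4)*73 - 48251 = -13*73 - 48251 = -949 - 48251 = -49200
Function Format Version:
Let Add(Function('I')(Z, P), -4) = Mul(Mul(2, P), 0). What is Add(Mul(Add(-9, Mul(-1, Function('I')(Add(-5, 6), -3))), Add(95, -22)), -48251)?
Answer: -49200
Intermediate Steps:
Function('I')(Z, P) = 4 (Function('I')(Z, P) = Add(4, Mul(Mul(2, P), 0)) = Add(4, 0) = 4)
Add(Mul(Add(-9, Mul(-1, Function('I')(Add(-5, 6), -3))), Add(95, -22)), -48251) = Add(Mul(Add(-9, Mul(-1, 4)), Add(95, -22)), -48251) = Add(Mul(Add(-9, -4), 73), -48251) = Add(Mul(-13, 73), -48251) = Add(-949, -48251) = -49200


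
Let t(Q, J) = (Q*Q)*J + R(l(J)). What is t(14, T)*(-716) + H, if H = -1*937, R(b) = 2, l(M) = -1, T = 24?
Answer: -3370433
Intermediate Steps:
H = -937
t(Q, J) = 2 + J*Q² (t(Q, J) = (Q*Q)*J + 2 = Q²*J + 2 = J*Q² + 2 = 2 + J*Q²)
t(14, T)*(-716) + H = (2 + 24*14²)*(-716) - 937 = (2 + 24*196)*(-716) - 937 = (2 + 4704)*(-716) - 937 = 4706*(-716) - 937 = -3369496 - 937 = -3370433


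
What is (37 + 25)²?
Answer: 3844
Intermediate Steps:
(37 + 25)² = 62² = 3844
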